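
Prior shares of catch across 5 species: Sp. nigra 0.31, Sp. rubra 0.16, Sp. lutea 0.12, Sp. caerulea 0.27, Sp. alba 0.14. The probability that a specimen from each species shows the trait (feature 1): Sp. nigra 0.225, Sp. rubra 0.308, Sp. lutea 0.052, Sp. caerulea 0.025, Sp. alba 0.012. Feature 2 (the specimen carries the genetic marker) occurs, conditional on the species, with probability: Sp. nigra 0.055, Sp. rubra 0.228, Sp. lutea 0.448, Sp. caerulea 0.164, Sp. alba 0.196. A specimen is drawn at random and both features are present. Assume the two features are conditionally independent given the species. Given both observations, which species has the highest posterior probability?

Prior × likelihood for each hypothesis:
  Sp. nigra: 0.31 × 0.225 × 0.055 = 0.00383625
  Sp. rubra: 0.16 × 0.308 × 0.228 = 0.01123584
  Sp. lutea: 0.12 × 0.052 × 0.448 = 0.00279552
  Sp. caerulea: 0.27 × 0.025 × 0.164 = 0.001107
  Sp. alba: 0.14 × 0.012 × 0.196 = 0.00032928
Total = 0.01930389.
Largest term belongs to Sp. rubra, so Sp. rubra is most probable.

Sp. rubra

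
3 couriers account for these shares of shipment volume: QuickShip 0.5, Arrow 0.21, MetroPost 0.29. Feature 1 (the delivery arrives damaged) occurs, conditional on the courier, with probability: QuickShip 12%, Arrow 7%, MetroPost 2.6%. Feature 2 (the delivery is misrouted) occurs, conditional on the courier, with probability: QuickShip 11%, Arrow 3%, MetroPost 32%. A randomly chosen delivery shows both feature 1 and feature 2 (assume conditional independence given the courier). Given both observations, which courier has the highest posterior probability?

QuickShip

By Bayes' rule, posterior ∝ prior × likelihood:
  QuickShip: 0.5 × 0.12 × 0.11 = 0.0066
  Arrow: 0.21 × 0.07 × 0.03 = 0.000441
  MetroPost: 0.29 × 0.026 × 0.32 = 0.0024128
Total = 0.0094538.
Largest term belongs to QuickShip, so QuickShip is most probable.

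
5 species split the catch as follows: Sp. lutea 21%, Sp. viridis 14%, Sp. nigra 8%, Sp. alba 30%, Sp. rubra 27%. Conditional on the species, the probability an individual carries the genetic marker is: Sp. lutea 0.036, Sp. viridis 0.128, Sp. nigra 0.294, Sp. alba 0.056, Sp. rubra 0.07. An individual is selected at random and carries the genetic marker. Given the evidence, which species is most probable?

By Bayes' rule, posterior ∝ prior × likelihood:
  Sp. lutea: 0.21 × 0.036 = 0.00756
  Sp. viridis: 0.14 × 0.128 = 0.01792
  Sp. nigra: 0.08 × 0.294 = 0.02352
  Sp. alba: 0.3 × 0.056 = 0.0168
  Sp. rubra: 0.27 × 0.07 = 0.0189
Total = 0.0847.
Largest term belongs to Sp. nigra, so Sp. nigra is most probable.

Sp. nigra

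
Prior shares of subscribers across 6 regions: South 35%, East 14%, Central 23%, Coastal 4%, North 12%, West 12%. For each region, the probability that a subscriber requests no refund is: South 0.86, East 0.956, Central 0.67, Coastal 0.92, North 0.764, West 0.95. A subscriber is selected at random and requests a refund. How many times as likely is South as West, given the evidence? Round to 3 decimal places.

Taking complements, P(refund | each) = South 0.14, East 0.044, Central 0.33, Coastal 0.08, North 0.236, West 0.05.
Compute prior × likelihood for every hypothesis:
  South: 0.35 × 0.14 = 0.049
  East: 0.14 × 0.044 = 0.00616
  Central: 0.23 × 0.33 = 0.0759
  Coastal: 0.04 × 0.08 = 0.0032
  North: 0.12 × 0.236 = 0.02832
  West: 0.12 × 0.05 = 0.006
Normalizing constant = 0.16858.
The ratio is 0.049 / 0.006 (the normalizer cancels) = 8.167.

8.167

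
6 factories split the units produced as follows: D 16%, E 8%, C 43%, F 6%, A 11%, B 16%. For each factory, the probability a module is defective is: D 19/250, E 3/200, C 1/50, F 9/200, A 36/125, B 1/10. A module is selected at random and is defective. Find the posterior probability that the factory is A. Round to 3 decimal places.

0.438

Unnormalized posteriors (prior × likelihood):
  D: 0.16 × 0.076 = 0.01216
  E: 0.08 × 0.015 = 0.0012
  C: 0.43 × 0.02 = 0.0086
  F: 0.06 × 0.045 = 0.0027
  A: 0.11 × 0.288 = 0.03168
  B: 0.16 × 0.1 = 0.016
Sum = 0.07234.
P(A | evidence) = 0.03168 / 0.07234 ≈ 0.438.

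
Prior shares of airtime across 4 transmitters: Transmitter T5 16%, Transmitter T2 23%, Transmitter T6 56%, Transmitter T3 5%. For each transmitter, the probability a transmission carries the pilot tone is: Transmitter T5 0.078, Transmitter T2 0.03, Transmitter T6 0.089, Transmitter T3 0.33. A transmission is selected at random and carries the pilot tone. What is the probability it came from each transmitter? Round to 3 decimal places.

Transmitter T5 0.146, Transmitter T2 0.080, Transmitter T6 0.581, Transmitter T3 0.192

Compute prior × likelihood for every hypothesis:
  Transmitter T5: 0.16 × 0.078 = 0.01248
  Transmitter T2: 0.23 × 0.03 = 0.0069
  Transmitter T6: 0.56 × 0.089 = 0.04984
  Transmitter T3: 0.05 × 0.33 = 0.0165
Normalizing constant = 0.08572.
P(Transmitter T5 | pilot) = 0.01248/0.08572 ≈ 0.146
P(Transmitter T2 | pilot) = 0.0069/0.08572 ≈ 0.080
P(Transmitter T6 | pilot) = 0.04984/0.08572 ≈ 0.581
P(Transmitter T3 | pilot) = 0.0165/0.08572 ≈ 0.192
(Check: 0.146+0.080+0.581+0.192 = 0.999.)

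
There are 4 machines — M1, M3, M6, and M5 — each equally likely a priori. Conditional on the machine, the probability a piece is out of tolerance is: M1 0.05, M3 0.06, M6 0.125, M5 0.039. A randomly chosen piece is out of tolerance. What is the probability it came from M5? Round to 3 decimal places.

0.142

Since the prior is uniform, the posterior is proportional to the likelihood:
  M1: 0.05
  M3: 0.06
  M6: 0.125
  M5: 0.039
Total = 0.274.
P(M5 | evidence) = 0.039 / 0.274 ≈ 0.142.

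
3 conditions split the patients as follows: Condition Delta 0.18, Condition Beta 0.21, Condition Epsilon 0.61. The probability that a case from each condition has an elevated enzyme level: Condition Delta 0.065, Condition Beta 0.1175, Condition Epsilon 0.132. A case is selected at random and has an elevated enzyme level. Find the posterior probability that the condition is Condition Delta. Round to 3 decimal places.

0.100

Unnormalized posteriors (prior × likelihood):
  Condition Delta: 0.18 × 0.065 = 0.0117
  Condition Beta: 0.21 × 0.1175 = 0.024675
  Condition Epsilon: 0.61 × 0.132 = 0.08052
Normalizing constant = 0.116895.
P(Condition Delta | evidence) = 0.0117 / 0.116895 ≈ 0.100.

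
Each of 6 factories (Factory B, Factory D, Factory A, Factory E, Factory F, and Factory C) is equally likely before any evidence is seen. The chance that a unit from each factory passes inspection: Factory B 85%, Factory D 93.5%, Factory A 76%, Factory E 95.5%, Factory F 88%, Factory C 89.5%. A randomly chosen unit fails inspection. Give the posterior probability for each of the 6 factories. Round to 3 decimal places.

Taking complements, P(nonconforming | each) = Factory B 0.15, Factory D 0.065, Factory A 0.24, Factory E 0.045, Factory F 0.12, Factory C 0.105.
Since the prior is uniform, the posterior is proportional to the likelihood:
  Factory B: 0.15
  Factory D: 0.065
  Factory A: 0.24
  Factory E: 0.045
  Factory F: 0.12
  Factory C: 0.105
Sum = 0.725.
P(Factory B | nonconforming) = 0.15/0.725 ≈ 0.207
P(Factory D | nonconforming) = 0.065/0.725 ≈ 0.090
P(Factory A | nonconforming) = 0.24/0.725 ≈ 0.331
P(Factory E | nonconforming) = 0.045/0.725 ≈ 0.062
P(Factory F | nonconforming) = 0.12/0.725 ≈ 0.166
P(Factory C | nonconforming) = 0.105/0.725 ≈ 0.145
(Check: 0.207+0.090+0.331+0.062+0.166+0.145 = 1.001.)

Factory B 0.207, Factory D 0.090, Factory A 0.331, Factory E 0.062, Factory F 0.166, Factory C 0.145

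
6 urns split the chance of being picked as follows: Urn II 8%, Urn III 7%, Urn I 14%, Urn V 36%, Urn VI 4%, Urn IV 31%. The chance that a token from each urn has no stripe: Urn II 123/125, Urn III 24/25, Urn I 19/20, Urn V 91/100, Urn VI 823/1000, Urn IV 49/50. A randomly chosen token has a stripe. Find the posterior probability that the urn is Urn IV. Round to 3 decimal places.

Taking complements, P(striped | each) = Urn II 0.016, Urn III 0.04, Urn I 0.05, Urn V 0.09, Urn VI 0.177, Urn IV 0.02.
Unnormalized posteriors (prior × likelihood):
  Urn II: 0.08 × 0.016 = 0.00128
  Urn III: 0.07 × 0.04 = 0.0028
  Urn I: 0.14 × 0.05 = 0.007
  Urn V: 0.36 × 0.09 = 0.0324
  Urn VI: 0.04 × 0.177 = 0.00708
  Urn IV: 0.31 × 0.02 = 0.0062
Total = 0.05676.
P(Urn IV | evidence) = 0.0062 / 0.05676 ≈ 0.109.

0.109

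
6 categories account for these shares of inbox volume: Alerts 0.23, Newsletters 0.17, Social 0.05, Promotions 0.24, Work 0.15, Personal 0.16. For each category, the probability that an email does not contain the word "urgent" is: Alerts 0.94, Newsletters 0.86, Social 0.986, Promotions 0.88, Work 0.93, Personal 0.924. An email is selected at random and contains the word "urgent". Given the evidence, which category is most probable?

Promotions

Taking complements, P(urgent-flag | each) = Alerts 0.06, Newsletters 0.14, Social 0.014, Promotions 0.12, Work 0.07, Personal 0.076.
Unnormalized posteriors (prior × likelihood):
  Alerts: 0.23 × 0.06 = 0.0138
  Newsletters: 0.17 × 0.14 = 0.0238
  Social: 0.05 × 0.014 = 0.0007
  Promotions: 0.24 × 0.12 = 0.0288
  Work: 0.15 × 0.07 = 0.0105
  Personal: 0.16 × 0.076 = 0.01216
Normalizing constant = 0.08976.
Largest term belongs to Promotions, so Promotions is most probable.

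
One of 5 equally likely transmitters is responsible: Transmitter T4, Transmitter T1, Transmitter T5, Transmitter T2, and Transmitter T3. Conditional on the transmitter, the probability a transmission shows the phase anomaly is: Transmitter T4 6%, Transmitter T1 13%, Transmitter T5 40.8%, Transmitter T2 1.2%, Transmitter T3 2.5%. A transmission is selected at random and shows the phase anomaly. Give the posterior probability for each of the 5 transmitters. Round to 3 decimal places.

Transmitter T4 0.094, Transmitter T1 0.205, Transmitter T5 0.643, Transmitter T2 0.019, Transmitter T3 0.039

With a uniform prior (1/5 each), posterior ∝ likelihood:
  Transmitter T4: 0.06
  Transmitter T1: 0.13
  Transmitter T5: 0.408
  Transmitter T2: 0.012
  Transmitter T3: 0.025
Sum = 0.635.
P(Transmitter T4 | anomaly) = 0.06/0.635 ≈ 0.094
P(Transmitter T1 | anomaly) = 0.13/0.635 ≈ 0.205
P(Transmitter T5 | anomaly) = 0.408/0.635 ≈ 0.643
P(Transmitter T2 | anomaly) = 0.012/0.635 ≈ 0.019
P(Transmitter T3 | anomaly) = 0.025/0.635 ≈ 0.039
(Check: 0.094+0.205+0.643+0.019+0.039 = 1.000.)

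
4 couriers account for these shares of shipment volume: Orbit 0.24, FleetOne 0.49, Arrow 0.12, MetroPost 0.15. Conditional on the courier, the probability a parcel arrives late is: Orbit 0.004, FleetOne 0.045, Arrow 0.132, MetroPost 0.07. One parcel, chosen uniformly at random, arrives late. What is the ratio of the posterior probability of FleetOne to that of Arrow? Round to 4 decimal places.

1.3920

By Bayes' rule, posterior ∝ prior × likelihood:
  Orbit: 0.24 × 0.004 = 0.00096
  FleetOne: 0.49 × 0.045 = 0.02205
  Arrow: 0.12 × 0.132 = 0.01584
  MetroPost: 0.15 × 0.07 = 0.0105
Normalizing constant = 0.04935.
The ratio is 0.02205 / 0.01584 (the normalizer cancels) = 1.3920.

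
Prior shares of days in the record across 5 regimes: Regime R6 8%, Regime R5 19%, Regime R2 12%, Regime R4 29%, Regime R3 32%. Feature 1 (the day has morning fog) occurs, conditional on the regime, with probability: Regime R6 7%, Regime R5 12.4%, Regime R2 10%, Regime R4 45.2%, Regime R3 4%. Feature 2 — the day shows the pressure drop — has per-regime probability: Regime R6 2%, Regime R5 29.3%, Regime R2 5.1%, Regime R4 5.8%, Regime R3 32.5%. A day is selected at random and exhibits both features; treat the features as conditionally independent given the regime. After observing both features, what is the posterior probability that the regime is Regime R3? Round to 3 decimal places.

Prior × likelihood for each hypothesis:
  Regime R6: 0.08 × 0.07 × 0.02 = 0.000112
  Regime R5: 0.19 × 0.124 × 0.293 = 0.00690308
  Regime R2: 0.12 × 0.1 × 0.051 = 0.000612
  Regime R4: 0.29 × 0.452 × 0.058 = 0.00760264
  Regime R3: 0.32 × 0.04 × 0.325 = 0.00416
Total = 0.01938972.
P(Regime R3 | evidence) = 0.00416 / 0.01938972 ≈ 0.215.

0.215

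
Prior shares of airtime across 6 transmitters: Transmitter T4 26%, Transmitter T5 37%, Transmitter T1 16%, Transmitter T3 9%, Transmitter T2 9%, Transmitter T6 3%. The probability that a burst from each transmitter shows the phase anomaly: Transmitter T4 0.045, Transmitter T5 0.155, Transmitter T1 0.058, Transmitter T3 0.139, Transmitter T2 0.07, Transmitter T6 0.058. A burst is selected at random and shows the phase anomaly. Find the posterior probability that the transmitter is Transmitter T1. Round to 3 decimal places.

Compute prior × likelihood for every hypothesis:
  Transmitter T4: 0.26 × 0.045 = 0.0117
  Transmitter T5: 0.37 × 0.155 = 0.05735
  Transmitter T1: 0.16 × 0.058 = 0.00928
  Transmitter T3: 0.09 × 0.139 = 0.01251
  Transmitter T2: 0.09 × 0.07 = 0.0063
  Transmitter T6: 0.03 × 0.058 = 0.00174
Total = 0.09888.
P(Transmitter T1 | evidence) = 0.00928 / 0.09888 ≈ 0.094.

0.094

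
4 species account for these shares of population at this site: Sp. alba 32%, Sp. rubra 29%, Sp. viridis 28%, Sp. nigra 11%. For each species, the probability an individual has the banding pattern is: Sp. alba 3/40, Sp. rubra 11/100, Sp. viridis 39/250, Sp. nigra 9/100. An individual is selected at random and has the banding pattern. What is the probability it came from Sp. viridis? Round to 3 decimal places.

0.399

Prior × likelihood for each hypothesis:
  Sp. alba: 0.32 × 0.075 = 0.024
  Sp. rubra: 0.29 × 0.11 = 0.0319
  Sp. viridis: 0.28 × 0.156 = 0.04368
  Sp. nigra: 0.11 × 0.09 = 0.0099
Normalizing constant = 0.10948.
P(Sp. viridis | evidence) = 0.04368 / 0.10948 ≈ 0.399.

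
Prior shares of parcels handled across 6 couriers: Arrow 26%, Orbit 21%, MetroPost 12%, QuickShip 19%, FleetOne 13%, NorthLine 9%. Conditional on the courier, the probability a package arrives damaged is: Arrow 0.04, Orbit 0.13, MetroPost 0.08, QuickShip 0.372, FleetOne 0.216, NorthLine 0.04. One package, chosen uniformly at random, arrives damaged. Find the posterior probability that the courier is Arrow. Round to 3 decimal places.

Unnormalized posteriors (prior × likelihood):
  Arrow: 0.26 × 0.04 = 0.0104
  Orbit: 0.21 × 0.13 = 0.0273
  MetroPost: 0.12 × 0.08 = 0.0096
  QuickShip: 0.19 × 0.372 = 0.07068
  FleetOne: 0.13 × 0.216 = 0.02808
  NorthLine: 0.09 × 0.04 = 0.0036
Total = 0.14966.
P(Arrow | evidence) = 0.0104 / 0.14966 ≈ 0.069.

0.069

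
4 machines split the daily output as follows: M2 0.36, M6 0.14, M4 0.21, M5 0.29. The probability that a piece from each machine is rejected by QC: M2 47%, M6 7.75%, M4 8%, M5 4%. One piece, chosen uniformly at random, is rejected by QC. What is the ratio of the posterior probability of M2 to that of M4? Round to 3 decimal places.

10.071

Compute prior × likelihood for every hypothesis:
  M2: 0.36 × 0.47 = 0.1692
  M6: 0.14 × 0.0775 = 0.01085
  M4: 0.21 × 0.08 = 0.0168
  M5: 0.29 × 0.04 = 0.0116
Total = 0.20845.
The ratio is 0.1692 / 0.0168 (the normalizer cancels) = 10.071.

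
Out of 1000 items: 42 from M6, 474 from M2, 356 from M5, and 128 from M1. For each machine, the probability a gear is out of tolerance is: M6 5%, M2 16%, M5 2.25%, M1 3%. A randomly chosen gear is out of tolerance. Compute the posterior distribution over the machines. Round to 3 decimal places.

Compute prior × likelihood for every hypothesis:
  M6: 0.042 × 0.05 = 0.0021
  M2: 0.474 × 0.16 = 0.07584
  M5: 0.356 × 0.0225 = 0.00801
  M1: 0.128 × 0.03 = 0.00384
Normalizing constant = 0.08979.
P(M6 | oversize) = 0.0021/0.08979 ≈ 0.023
P(M2 | oversize) = 0.07584/0.08979 ≈ 0.845
P(M5 | oversize) = 0.00801/0.08979 ≈ 0.089
P(M1 | oversize) = 0.00384/0.08979 ≈ 0.043

M6 0.023, M2 0.845, M5 0.089, M1 0.043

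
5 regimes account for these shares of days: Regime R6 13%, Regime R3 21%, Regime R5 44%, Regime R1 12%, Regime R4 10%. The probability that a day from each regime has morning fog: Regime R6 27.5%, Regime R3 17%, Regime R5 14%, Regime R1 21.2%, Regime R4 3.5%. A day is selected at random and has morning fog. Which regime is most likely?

By Bayes' rule, posterior ∝ prior × likelihood:
  Regime R6: 0.13 × 0.275 = 0.03575
  Regime R3: 0.21 × 0.17 = 0.0357
  Regime R5: 0.44 × 0.14 = 0.0616
  Regime R1: 0.12 × 0.212 = 0.02544
  Regime R4: 0.1 × 0.035 = 0.0035
Normalizing constant = 0.16199.
Largest term belongs to Regime R5, so Regime R5 is most probable.

Regime R5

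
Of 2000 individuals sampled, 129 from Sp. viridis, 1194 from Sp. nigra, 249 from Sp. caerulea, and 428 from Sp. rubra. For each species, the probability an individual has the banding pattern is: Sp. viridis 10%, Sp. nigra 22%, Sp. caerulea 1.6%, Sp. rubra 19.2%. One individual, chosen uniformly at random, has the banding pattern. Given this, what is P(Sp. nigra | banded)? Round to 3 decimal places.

Prior × likelihood for each hypothesis:
  Sp. viridis: 0.0645 × 0.1 = 0.00645
  Sp. nigra: 0.597 × 0.22 = 0.13134
  Sp. caerulea: 0.1245 × 0.016 = 0.001992
  Sp. rubra: 0.214 × 0.192 = 0.041088
Sum = 0.18087.
P(Sp. nigra | evidence) = 0.13134 / 0.18087 ≈ 0.726.

0.726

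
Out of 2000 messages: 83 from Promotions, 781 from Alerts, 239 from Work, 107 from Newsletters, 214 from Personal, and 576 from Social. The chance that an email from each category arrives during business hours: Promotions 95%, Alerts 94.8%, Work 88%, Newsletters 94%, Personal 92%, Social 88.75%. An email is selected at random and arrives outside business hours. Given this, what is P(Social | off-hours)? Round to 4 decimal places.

0.4005

Taking complements, P(off-hours | each) = Promotions 0.05, Alerts 0.052, Work 0.12, Newsletters 0.06, Personal 0.08, Social 0.1125.
By Bayes' rule, posterior ∝ prior × likelihood:
  Promotions: 0.0415 × 0.05 = 0.002075
  Alerts: 0.3905 × 0.052 = 0.020306
  Work: 0.1195 × 0.12 = 0.01434
  Newsletters: 0.0535 × 0.06 = 0.00321
  Personal: 0.107 × 0.08 = 0.00856
  Social: 0.288 × 0.1125 = 0.0324
Total = 0.080891.
P(Social | evidence) = 0.0324 / 0.080891 ≈ 0.4005.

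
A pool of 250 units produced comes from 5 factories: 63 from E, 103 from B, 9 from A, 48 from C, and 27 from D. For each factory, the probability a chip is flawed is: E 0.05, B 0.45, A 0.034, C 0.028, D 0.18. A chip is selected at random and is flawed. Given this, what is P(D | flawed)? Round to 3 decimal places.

0.087

Prior × likelihood for each hypothesis:
  E: 0.252 × 0.05 = 0.0126
  B: 0.412 × 0.45 = 0.1854
  A: 0.036 × 0.034 = 0.001224
  C: 0.192 × 0.028 = 0.005376
  D: 0.108 × 0.18 = 0.01944
Sum = 0.22404.
P(D | evidence) = 0.01944 / 0.22404 ≈ 0.087.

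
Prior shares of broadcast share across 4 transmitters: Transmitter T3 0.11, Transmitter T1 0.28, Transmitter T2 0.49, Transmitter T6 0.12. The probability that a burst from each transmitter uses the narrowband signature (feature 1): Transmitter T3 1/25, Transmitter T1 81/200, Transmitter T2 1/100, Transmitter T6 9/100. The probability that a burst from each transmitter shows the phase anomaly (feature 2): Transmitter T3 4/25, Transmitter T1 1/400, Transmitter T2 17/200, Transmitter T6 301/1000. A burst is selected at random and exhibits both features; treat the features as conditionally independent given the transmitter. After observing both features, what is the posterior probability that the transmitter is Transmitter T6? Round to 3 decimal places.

0.698

Unnormalized posteriors (prior × likelihood):
  Transmitter T3: 0.11 × 0.04 × 0.16 = 0.000704
  Transmitter T1: 0.28 × 0.405 × 0.0025 = 0.0002835
  Transmitter T2: 0.49 × 0.01 × 0.085 = 0.0004165
  Transmitter T6: 0.12 × 0.09 × 0.301 = 0.0032508
Normalizing constant = 0.0046548.
P(Transmitter T6 | evidence) = 0.0032508 / 0.0046548 ≈ 0.698.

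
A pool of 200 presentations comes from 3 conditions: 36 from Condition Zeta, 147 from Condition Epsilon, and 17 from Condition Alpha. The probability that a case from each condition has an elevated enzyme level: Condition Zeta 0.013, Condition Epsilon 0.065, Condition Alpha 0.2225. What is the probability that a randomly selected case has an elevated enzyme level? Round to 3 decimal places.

0.069

By Bayes' rule, posterior ∝ prior × likelihood:
  Condition Zeta: 0.18 × 0.013 = 0.00234
  Condition Epsilon: 0.735 × 0.065 = 0.047775
  Condition Alpha: 0.085 × 0.2225 = 0.0189125
P(elevated) = 0.00234 + 0.047775 + 0.0189125 = 0.0690275 → 0.069.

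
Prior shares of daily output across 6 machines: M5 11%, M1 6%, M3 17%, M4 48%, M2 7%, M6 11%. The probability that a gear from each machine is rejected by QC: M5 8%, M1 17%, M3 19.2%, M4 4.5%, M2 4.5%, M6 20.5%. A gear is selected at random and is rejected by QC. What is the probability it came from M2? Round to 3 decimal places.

0.032

Compute prior × likelihood for every hypothesis:
  M5: 0.11 × 0.08 = 0.0088
  M1: 0.06 × 0.17 = 0.0102
  M3: 0.17 × 0.192 = 0.03264
  M4: 0.48 × 0.045 = 0.0216
  M2: 0.07 × 0.045 = 0.00315
  M6: 0.11 × 0.205 = 0.02255
Sum = 0.09894.
P(M2 | evidence) = 0.00315 / 0.09894 ≈ 0.032.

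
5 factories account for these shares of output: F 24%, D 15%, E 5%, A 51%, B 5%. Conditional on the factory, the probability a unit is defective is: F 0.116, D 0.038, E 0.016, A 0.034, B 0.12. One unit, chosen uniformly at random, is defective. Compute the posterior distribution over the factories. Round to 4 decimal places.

F 0.4827, D 0.0988, E 0.0139, A 0.3006, B 0.1040

Prior × likelihood for each hypothesis:
  F: 0.24 × 0.116 = 0.02784
  D: 0.15 × 0.038 = 0.0057
  E: 0.05 × 0.016 = 0.0008
  A: 0.51 × 0.034 = 0.01734
  B: 0.05 × 0.12 = 0.006
Total = 0.05768.
P(F | defective) = 0.02784/0.05768 ≈ 0.4827
P(D | defective) = 0.0057/0.05768 ≈ 0.0988
P(E | defective) = 0.0008/0.05768 ≈ 0.0139
P(A | defective) = 0.01734/0.05768 ≈ 0.3006
P(B | defective) = 0.006/0.05768 ≈ 0.1040
(Check: 0.4827+0.0988+0.0139+0.3006+0.1040 = 1.0000.)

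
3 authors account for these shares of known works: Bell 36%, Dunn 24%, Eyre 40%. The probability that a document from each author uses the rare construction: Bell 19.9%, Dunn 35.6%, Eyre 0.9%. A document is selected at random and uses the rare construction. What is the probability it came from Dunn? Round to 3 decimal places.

0.532

Compute prior × likelihood for every hypothesis:
  Bell: 0.36 × 0.199 = 0.07164
  Dunn: 0.24 × 0.356 = 0.08544
  Eyre: 0.4 × 0.009 = 0.0036
Normalizing constant = 0.16068.
P(Dunn | evidence) = 0.08544 / 0.16068 ≈ 0.532.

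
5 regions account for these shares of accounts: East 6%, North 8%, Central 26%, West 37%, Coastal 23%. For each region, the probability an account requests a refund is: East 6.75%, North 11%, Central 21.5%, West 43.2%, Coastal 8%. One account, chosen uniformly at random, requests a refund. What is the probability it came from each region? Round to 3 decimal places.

East 0.016, North 0.036, Central 0.226, West 0.647, Coastal 0.074

Compute prior × likelihood for every hypothesis:
  East: 0.06 × 0.0675 = 0.00405
  North: 0.08 × 0.11 = 0.0088
  Central: 0.26 × 0.215 = 0.0559
  West: 0.37 × 0.432 = 0.15984
  Coastal: 0.23 × 0.08 = 0.0184
Sum = 0.24699.
P(East | refund) = 0.00405/0.24699 ≈ 0.016
P(North | refund) = 0.0088/0.24699 ≈ 0.036
P(Central | refund) = 0.0559/0.24699 ≈ 0.226
P(West | refund) = 0.15984/0.24699 ≈ 0.647
P(Coastal | refund) = 0.0184/0.24699 ≈ 0.074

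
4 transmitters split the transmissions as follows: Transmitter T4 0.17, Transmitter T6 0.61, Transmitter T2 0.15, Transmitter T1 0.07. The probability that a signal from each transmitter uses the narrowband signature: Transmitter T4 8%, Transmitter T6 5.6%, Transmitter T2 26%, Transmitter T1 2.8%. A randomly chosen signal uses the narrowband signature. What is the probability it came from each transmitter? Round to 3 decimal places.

Transmitter T4 0.153, Transmitter T6 0.385, Transmitter T2 0.440, Transmitter T1 0.022

By Bayes' rule, posterior ∝ prior × likelihood:
  Transmitter T4: 0.17 × 0.08 = 0.0136
  Transmitter T6: 0.61 × 0.056 = 0.03416
  Transmitter T2: 0.15 × 0.26 = 0.039
  Transmitter T1: 0.07 × 0.028 = 0.00196
Sum = 0.08872.
P(Transmitter T4 | narrowband) = 0.0136/0.08872 ≈ 0.153
P(Transmitter T6 | narrowband) = 0.03416/0.08872 ≈ 0.385
P(Transmitter T2 | narrowband) = 0.039/0.08872 ≈ 0.440
P(Transmitter T1 | narrowband) = 0.00196/0.08872 ≈ 0.022
(Check: 0.153+0.385+0.440+0.022 = 1.000.)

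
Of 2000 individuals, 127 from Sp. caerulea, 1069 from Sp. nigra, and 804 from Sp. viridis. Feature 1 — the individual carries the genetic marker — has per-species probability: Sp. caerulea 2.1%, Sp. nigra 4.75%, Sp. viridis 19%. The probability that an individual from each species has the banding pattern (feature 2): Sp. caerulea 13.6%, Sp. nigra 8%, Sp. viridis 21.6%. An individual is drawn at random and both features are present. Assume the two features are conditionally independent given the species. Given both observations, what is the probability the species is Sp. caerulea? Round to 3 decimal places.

Compute prior × likelihood for every hypothesis:
  Sp. caerulea: 0.0635 × 0.021 × 0.136 = 0.000181356
  Sp. nigra: 0.5345 × 0.0475 × 0.08 = 0.0020311
  Sp. viridis: 0.402 × 0.19 × 0.216 = 0.01649808
Normalizing constant = 0.018710536.
P(Sp. caerulea | evidence) = 0.000181356 / 0.018710536 ≈ 0.010.

0.010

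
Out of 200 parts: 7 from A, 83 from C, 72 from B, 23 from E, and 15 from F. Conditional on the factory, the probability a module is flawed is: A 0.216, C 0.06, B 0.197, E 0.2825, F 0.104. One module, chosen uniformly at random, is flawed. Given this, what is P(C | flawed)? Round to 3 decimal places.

Compute prior × likelihood for every hypothesis:
  A: 0.035 × 0.216 = 0.00756
  C: 0.415 × 0.06 = 0.0249
  B: 0.36 × 0.197 = 0.07092
  E: 0.115 × 0.2825 = 0.0324875
  F: 0.075 × 0.104 = 0.0078
Normalizing constant = 0.1436675.
P(C | evidence) = 0.0249 / 0.1436675 ≈ 0.173.

0.173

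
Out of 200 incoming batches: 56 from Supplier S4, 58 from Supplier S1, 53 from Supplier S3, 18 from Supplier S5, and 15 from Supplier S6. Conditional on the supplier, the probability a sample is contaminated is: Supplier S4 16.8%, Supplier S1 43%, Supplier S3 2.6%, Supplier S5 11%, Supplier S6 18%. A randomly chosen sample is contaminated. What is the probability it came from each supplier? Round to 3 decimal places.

Supplier S4 0.233, Supplier S1 0.617, Supplier S3 0.034, Supplier S5 0.049, Supplier S6 0.067

Unnormalized posteriors (prior × likelihood):
  Supplier S4: 0.28 × 0.168 = 0.04704
  Supplier S1: 0.29 × 0.43 = 0.1247
  Supplier S3: 0.265 × 0.026 = 0.00689
  Supplier S5: 0.09 × 0.11 = 0.0099
  Supplier S6: 0.075 × 0.18 = 0.0135
Normalizing constant = 0.20203.
P(Supplier S4 | contaminated) = 0.04704/0.20203 ≈ 0.233
P(Supplier S1 | contaminated) = 0.1247/0.20203 ≈ 0.617
P(Supplier S3 | contaminated) = 0.00689/0.20203 ≈ 0.034
P(Supplier S5 | contaminated) = 0.0099/0.20203 ≈ 0.049
P(Supplier S6 | contaminated) = 0.0135/0.20203 ≈ 0.067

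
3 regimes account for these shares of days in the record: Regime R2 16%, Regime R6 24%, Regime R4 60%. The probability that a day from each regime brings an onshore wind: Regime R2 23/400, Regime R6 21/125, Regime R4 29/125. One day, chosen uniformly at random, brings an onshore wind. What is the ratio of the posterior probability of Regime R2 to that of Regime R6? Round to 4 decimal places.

0.2282

Prior × likelihood for each hypothesis:
  Regime R2: 0.16 × 0.0575 = 0.0092
  Regime R6: 0.24 × 0.168 = 0.04032
  Regime R4: 0.6 × 0.232 = 0.1392
Total = 0.18872.
The ratio is 0.0092 / 0.04032 (the normalizer cancels) = 0.2282.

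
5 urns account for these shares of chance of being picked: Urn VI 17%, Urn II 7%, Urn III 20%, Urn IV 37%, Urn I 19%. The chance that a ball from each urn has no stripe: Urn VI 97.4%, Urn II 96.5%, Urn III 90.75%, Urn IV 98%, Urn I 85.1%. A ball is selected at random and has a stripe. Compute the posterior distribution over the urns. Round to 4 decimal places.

Taking complements, P(striped | each) = Urn VI 0.026, Urn II 0.035, Urn III 0.0925, Urn IV 0.02, Urn I 0.149.
Prior × likelihood for each hypothesis:
  Urn VI: 0.17 × 0.026 = 0.00442
  Urn II: 0.07 × 0.035 = 0.00245
  Urn III: 0.2 × 0.0925 = 0.0185
  Urn IV: 0.37 × 0.02 = 0.0074
  Urn I: 0.19 × 0.149 = 0.02831
Normalizing constant = 0.06108.
P(Urn VI | striped) = 0.00442/0.06108 ≈ 0.0724
P(Urn II | striped) = 0.00245/0.06108 ≈ 0.0401
P(Urn III | striped) = 0.0185/0.06108 ≈ 0.3029
P(Urn IV | striped) = 0.0074/0.06108 ≈ 0.1212
P(Urn I | striped) = 0.02831/0.06108 ≈ 0.4635

Urn VI 0.0724, Urn II 0.0401, Urn III 0.3029, Urn IV 0.1212, Urn I 0.4635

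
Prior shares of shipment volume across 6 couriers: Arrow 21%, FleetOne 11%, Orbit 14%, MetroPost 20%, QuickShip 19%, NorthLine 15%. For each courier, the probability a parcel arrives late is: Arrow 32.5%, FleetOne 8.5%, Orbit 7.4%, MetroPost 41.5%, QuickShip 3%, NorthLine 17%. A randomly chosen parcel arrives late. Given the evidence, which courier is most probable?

MetroPost

Prior × likelihood for each hypothesis:
  Arrow: 0.21 × 0.325 = 0.06825
  FleetOne: 0.11 × 0.085 = 0.00935
  Orbit: 0.14 × 0.074 = 0.01036
  MetroPost: 0.2 × 0.415 = 0.083
  QuickShip: 0.19 × 0.03 = 0.0057
  NorthLine: 0.15 × 0.17 = 0.0255
Sum = 0.20216.
Largest term belongs to MetroPost, so MetroPost is most probable.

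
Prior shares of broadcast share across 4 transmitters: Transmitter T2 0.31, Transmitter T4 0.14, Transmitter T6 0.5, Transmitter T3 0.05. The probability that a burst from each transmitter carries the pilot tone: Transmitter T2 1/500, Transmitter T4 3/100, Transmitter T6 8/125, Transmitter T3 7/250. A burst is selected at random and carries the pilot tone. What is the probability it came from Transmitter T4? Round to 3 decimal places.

By Bayes' rule, posterior ∝ prior × likelihood:
  Transmitter T2: 0.31 × 0.002 = 0.00062
  Transmitter T4: 0.14 × 0.03 = 0.0042
  Transmitter T6: 0.5 × 0.064 = 0.032
  Transmitter T3: 0.05 × 0.028 = 0.0014
Total = 0.03822.
P(Transmitter T4 | evidence) = 0.0042 / 0.03822 ≈ 0.110.

0.110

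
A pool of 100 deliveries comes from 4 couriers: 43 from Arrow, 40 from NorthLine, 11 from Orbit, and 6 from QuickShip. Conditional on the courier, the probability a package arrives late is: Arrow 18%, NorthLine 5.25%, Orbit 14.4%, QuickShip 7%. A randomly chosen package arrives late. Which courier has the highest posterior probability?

By Bayes' rule, posterior ∝ prior × likelihood:
  Arrow: 0.43 × 0.18 = 0.0774
  NorthLine: 0.4 × 0.0525 = 0.021
  Orbit: 0.11 × 0.144 = 0.01584
  QuickShip: 0.06 × 0.07 = 0.0042
Sum = 0.11844.
Largest term belongs to Arrow, so Arrow is most probable.

Arrow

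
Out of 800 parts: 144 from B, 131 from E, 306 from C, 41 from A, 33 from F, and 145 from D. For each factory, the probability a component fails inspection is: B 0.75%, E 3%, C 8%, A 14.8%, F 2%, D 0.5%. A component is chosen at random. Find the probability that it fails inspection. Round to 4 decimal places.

Prior × likelihood for each hypothesis:
  B: 0.18 × 0.0075 = 0.00135
  E: 0.16375 × 0.03 = 0.0049125
  C: 0.3825 × 0.08 = 0.0306
  A: 0.05125 × 0.148 = 0.007585
  F: 0.04125 × 0.02 = 0.000825
  D: 0.18125 × 0.005 = 0.00090625
P(nonconforming) = 0.00135 + 0.0049125 + 0.0306 + 0.007585 + 0.000825 + 0.00090625 = 0.04617875 → 0.0462.

0.0462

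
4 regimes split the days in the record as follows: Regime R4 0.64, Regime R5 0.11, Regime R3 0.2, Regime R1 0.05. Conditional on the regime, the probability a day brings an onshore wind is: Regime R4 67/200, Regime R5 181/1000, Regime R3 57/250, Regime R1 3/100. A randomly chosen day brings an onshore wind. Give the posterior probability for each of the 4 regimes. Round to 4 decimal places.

Regime R4 0.7619, Regime R5 0.0708, Regime R3 0.1620, Regime R1 0.0053

Compute prior × likelihood for every hypothesis:
  Regime R4: 0.64 × 0.335 = 0.2144
  Regime R5: 0.11 × 0.181 = 0.01991
  Regime R3: 0.2 × 0.228 = 0.0456
  Regime R1: 0.05 × 0.03 = 0.0015
Sum = 0.28141.
P(Regime R4 | onshore) = 0.2144/0.28141 ≈ 0.7619
P(Regime R5 | onshore) = 0.01991/0.28141 ≈ 0.0708
P(Regime R3 | onshore) = 0.0456/0.28141 ≈ 0.1620
P(Regime R1 | onshore) = 0.0015/0.28141 ≈ 0.0053
(Check: 0.7619+0.0708+0.1620+0.0053 = 1.0000.)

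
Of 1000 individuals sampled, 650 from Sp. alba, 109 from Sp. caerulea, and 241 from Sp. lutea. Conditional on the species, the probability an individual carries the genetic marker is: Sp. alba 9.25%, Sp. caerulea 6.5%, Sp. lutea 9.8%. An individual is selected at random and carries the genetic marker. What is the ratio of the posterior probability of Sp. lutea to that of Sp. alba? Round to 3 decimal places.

0.393

Compute prior × likelihood for every hypothesis:
  Sp. alba: 0.65 × 0.0925 = 0.060125
  Sp. caerulea: 0.109 × 0.065 = 0.007085
  Sp. lutea: 0.241 × 0.098 = 0.023618
Sum = 0.090828.
The ratio is 0.023618 / 0.060125 (the normalizer cancels) = 0.393.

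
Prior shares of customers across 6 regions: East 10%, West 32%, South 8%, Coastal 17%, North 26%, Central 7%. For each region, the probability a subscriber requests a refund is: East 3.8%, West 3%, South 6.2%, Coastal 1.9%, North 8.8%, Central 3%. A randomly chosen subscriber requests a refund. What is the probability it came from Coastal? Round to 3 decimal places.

0.069

By Bayes' rule, posterior ∝ prior × likelihood:
  East: 0.1 × 0.038 = 0.0038
  West: 0.32 × 0.03 = 0.0096
  South: 0.08 × 0.062 = 0.00496
  Coastal: 0.17 × 0.019 = 0.00323
  North: 0.26 × 0.088 = 0.02288
  Central: 0.07 × 0.03 = 0.0021
Total = 0.04657.
P(Coastal | evidence) = 0.00323 / 0.04657 ≈ 0.069.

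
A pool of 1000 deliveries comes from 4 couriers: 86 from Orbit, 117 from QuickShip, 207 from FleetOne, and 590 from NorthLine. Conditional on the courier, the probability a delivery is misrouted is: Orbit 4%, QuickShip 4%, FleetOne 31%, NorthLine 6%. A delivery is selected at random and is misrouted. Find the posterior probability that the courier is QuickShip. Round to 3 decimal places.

0.043

Prior × likelihood for each hypothesis:
  Orbit: 0.086 × 0.04 = 0.00344
  QuickShip: 0.117 × 0.04 = 0.00468
  FleetOne: 0.207 × 0.31 = 0.06417
  NorthLine: 0.59 × 0.06 = 0.0354
Total = 0.10769.
P(QuickShip | evidence) = 0.00468 / 0.10769 ≈ 0.043.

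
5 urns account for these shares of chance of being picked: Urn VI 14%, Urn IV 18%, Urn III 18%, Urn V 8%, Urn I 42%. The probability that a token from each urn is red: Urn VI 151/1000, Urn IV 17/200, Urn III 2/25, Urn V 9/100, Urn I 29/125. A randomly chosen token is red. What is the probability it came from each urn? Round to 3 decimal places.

Urn VI 0.136, Urn IV 0.098, Urn III 0.093, Urn V 0.046, Urn I 0.627

Unnormalized posteriors (prior × likelihood):
  Urn VI: 0.14 × 0.151 = 0.02114
  Urn IV: 0.18 × 0.085 = 0.0153
  Urn III: 0.18 × 0.08 = 0.0144
  Urn V: 0.08 × 0.09 = 0.0072
  Urn I: 0.42 × 0.232 = 0.09744
Total = 0.15548.
P(Urn VI | red) = 0.02114/0.15548 ≈ 0.136
P(Urn IV | red) = 0.0153/0.15548 ≈ 0.098
P(Urn III | red) = 0.0144/0.15548 ≈ 0.093
P(Urn V | red) = 0.0072/0.15548 ≈ 0.046
P(Urn I | red) = 0.09744/0.15548 ≈ 0.627
(Check: 0.136+0.098+0.093+0.046+0.627 = 1.000.)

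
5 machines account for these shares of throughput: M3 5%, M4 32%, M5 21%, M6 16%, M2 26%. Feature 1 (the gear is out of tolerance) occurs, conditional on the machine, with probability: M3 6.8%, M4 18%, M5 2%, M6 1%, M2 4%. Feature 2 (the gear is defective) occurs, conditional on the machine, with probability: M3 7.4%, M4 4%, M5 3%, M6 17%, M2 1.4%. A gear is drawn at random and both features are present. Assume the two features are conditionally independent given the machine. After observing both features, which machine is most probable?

M4

Prior × likelihood for each hypothesis:
  M3: 0.05 × 0.068 × 0.074 = 0.0002516
  M4: 0.32 × 0.18 × 0.04 = 0.002304
  M5: 0.21 × 0.02 × 0.03 = 0.000126
  M6: 0.16 × 0.01 × 0.17 = 0.000272
  M2: 0.26 × 0.04 × 0.014 = 0.0001456
Normalizing constant = 0.0030992.
Largest term belongs to M4, so M4 is most probable.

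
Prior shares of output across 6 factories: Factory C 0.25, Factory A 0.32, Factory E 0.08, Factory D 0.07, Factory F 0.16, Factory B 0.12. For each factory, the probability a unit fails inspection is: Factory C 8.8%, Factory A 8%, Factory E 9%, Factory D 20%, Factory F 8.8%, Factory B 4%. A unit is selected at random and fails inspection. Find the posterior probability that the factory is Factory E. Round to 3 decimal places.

0.082

Prior × likelihood for each hypothesis:
  Factory C: 0.25 × 0.088 = 0.022
  Factory A: 0.32 × 0.08 = 0.0256
  Factory E: 0.08 × 0.09 = 0.0072
  Factory D: 0.07 × 0.2 = 0.014
  Factory F: 0.16 × 0.088 = 0.01408
  Factory B: 0.12 × 0.04 = 0.0048
Sum = 0.08768.
P(Factory E | evidence) = 0.0072 / 0.08768 ≈ 0.082.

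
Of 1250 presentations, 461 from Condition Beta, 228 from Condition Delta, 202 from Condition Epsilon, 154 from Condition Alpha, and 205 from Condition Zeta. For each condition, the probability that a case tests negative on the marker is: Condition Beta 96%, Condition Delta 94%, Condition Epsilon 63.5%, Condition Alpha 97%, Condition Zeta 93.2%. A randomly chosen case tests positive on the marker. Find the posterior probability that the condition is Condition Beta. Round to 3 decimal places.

0.148

Taking complements, P(marker-positive | each) = Condition Beta 0.04, Condition Delta 0.06, Condition Epsilon 0.365, Condition Alpha 0.03, Condition Zeta 0.068.
Unnormalized posteriors (prior × likelihood):
  Condition Beta: 0.3688 × 0.04 = 0.014752
  Condition Delta: 0.1824 × 0.06 = 0.010944
  Condition Epsilon: 0.1616 × 0.365 = 0.058984
  Condition Alpha: 0.1232 × 0.03 = 0.003696
  Condition Zeta: 0.164 × 0.068 = 0.011152
Normalizing constant = 0.099528.
P(Condition Beta | evidence) = 0.014752 / 0.099528 ≈ 0.148.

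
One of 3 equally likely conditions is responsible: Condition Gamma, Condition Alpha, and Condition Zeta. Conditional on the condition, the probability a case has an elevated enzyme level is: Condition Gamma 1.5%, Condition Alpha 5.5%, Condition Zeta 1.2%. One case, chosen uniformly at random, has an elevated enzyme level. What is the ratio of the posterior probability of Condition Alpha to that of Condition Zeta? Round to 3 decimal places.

4.583

With a uniform prior (1/3 each), posterior ∝ likelihood:
  Condition Gamma: 0.015
  Condition Alpha: 0.055
  Condition Zeta: 0.012
Sum = 0.082.
The ratio is 0.055 / 0.012 (the normalizer cancels) = 4.583.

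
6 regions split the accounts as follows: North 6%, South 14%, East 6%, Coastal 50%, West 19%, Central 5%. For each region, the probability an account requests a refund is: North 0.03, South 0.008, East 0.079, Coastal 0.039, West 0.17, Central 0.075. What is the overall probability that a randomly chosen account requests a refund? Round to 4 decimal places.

Compute prior × likelihood for every hypothesis:
  North: 0.06 × 0.03 = 0.0018
  South: 0.14 × 0.008 = 0.00112
  East: 0.06 × 0.079 = 0.00474
  Coastal: 0.5 × 0.039 = 0.0195
  West: 0.19 × 0.17 = 0.0323
  Central: 0.05 × 0.075 = 0.00375
P(refund) = 0.0018 + 0.00112 + 0.00474 + 0.0195 + 0.0323 + 0.00375 = 0.06321 → 0.0632.

0.0632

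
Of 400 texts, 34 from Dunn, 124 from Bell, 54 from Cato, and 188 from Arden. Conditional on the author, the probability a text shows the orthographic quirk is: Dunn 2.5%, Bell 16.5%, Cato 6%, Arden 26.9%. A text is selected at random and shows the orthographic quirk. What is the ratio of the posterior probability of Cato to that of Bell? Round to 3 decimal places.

0.158

Compute prior × likelihood for every hypothesis:
  Dunn: 0.085 × 0.025 = 0.002125
  Bell: 0.31 × 0.165 = 0.05115
  Cato: 0.135 × 0.06 = 0.0081
  Arden: 0.47 × 0.269 = 0.12643
Sum = 0.187805.
The ratio is 0.0081 / 0.05115 (the normalizer cancels) = 0.158.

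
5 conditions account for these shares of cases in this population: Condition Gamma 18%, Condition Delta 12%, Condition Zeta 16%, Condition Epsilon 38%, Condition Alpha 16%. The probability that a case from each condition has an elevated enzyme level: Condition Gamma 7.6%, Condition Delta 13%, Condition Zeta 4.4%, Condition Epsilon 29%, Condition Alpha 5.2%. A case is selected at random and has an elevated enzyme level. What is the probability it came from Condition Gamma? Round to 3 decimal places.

Unnormalized posteriors (prior × likelihood):
  Condition Gamma: 0.18 × 0.076 = 0.01368
  Condition Delta: 0.12 × 0.13 = 0.0156
  Condition Zeta: 0.16 × 0.044 = 0.00704
  Condition Epsilon: 0.38 × 0.29 = 0.1102
  Condition Alpha: 0.16 × 0.052 = 0.00832
Total = 0.15484.
P(Condition Gamma | evidence) = 0.01368 / 0.15484 ≈ 0.088.

0.088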